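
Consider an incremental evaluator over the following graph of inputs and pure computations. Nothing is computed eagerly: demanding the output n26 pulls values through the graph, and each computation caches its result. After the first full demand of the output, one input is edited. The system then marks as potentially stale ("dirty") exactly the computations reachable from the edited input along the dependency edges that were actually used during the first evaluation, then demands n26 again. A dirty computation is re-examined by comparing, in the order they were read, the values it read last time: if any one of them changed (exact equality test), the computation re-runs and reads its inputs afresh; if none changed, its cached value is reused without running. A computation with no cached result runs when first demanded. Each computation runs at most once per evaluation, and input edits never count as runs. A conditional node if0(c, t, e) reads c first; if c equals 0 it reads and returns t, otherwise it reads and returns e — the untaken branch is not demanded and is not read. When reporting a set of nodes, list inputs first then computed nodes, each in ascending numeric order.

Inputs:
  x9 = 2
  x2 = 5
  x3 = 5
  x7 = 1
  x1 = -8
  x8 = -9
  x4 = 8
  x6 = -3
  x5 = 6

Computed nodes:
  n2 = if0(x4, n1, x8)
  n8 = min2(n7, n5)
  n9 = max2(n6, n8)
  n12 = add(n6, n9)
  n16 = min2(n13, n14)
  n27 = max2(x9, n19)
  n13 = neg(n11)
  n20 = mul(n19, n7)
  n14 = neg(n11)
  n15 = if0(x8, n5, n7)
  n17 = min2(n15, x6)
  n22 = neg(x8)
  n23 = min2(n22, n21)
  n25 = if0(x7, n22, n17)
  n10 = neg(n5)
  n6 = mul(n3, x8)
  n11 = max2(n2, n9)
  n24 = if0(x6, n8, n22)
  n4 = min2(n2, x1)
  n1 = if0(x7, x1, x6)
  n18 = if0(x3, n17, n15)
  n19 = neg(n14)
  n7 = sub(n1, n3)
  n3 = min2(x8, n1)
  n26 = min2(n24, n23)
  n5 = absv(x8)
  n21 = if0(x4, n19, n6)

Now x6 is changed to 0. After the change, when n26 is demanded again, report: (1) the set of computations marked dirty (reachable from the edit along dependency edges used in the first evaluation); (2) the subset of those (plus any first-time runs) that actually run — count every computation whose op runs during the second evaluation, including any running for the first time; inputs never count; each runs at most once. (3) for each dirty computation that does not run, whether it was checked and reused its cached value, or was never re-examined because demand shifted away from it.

Initial pass — values computed on the first demand:
  n1 = if0(x7=1 -> else branch x6) = -3
  n3 = min2(-9, -3) = -9
  n6 = mul(-9, -9) = 81
  n21 = if0(x4=8 -> else branch n6) = 81
  n22 = neg(-9) = 9
  n23 = min2(9, 81) = 9
  n24 = if0(x6=-3 -> else branch n22) = 9
  n26 = min2(9, 9) = 9

Second demand — change propagation:
  n1: re-runs because x6 -3->0; new result 0.
  n3: re-runs because n1 -3->0; new result -9 (unchanged).
  n5: newly demanded (no cache) — executes and yields 9.
  n6: re-examined; everything it read last time is the same (n3 unchanged, x8 unchanged) — cache 81 kept, no run.
  n7: newly demanded (no cache) — executes and yields 9.
  n8: newly demanded (no cache) — executes and yields 9.
  n21: re-examined; everything it read last time is the same (x4 unchanged, n6 unchanged) — cache 81 kept, no run.
  n23: re-examined; everything it read last time is the same (n22 unchanged, n21 unchanged) — cache 9 kept, no run.
  n24: re-runs because x6 -3->0; new result 9 (unchanged).
  n26: re-examined; everything it read last time is the same (n24 unchanged, n23 unchanged) — cache 9 kept, no run.

The important point: the flipped condition pulls in fresh nodes; n5, n7, n8 run for the first time.

Dirty set: n1, n3, n6, n21, n23, n24, n26.
Run set: n1, n3, n5, n7, n8, n24 (6 run).
Re-examined without running (cache reused): n6, n21, n23, n26.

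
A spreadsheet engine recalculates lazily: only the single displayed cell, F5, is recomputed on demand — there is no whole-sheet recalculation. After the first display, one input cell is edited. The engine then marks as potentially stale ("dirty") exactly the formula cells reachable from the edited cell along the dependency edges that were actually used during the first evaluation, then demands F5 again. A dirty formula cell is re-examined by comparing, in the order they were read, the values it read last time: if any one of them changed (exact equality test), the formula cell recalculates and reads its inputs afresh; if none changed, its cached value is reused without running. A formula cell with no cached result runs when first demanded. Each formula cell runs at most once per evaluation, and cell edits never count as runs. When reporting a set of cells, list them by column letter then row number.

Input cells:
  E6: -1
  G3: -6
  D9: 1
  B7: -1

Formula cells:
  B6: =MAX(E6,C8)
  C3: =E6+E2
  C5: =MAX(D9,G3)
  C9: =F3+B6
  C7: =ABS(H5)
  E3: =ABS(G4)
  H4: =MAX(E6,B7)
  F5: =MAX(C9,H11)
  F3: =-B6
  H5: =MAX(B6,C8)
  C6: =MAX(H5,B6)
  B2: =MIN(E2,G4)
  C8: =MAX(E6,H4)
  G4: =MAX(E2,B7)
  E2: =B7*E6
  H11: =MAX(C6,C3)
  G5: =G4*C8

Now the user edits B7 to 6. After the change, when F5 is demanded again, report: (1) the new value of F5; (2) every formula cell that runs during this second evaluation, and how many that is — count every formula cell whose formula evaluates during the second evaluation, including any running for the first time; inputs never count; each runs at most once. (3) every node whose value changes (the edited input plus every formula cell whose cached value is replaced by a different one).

New value of F5: 6.
Formula cells that run: B6, C3, C6, C8, C9, E2, F3, F5, H4, H5, H11 — 11 in total.
Values that change: B6, B7, C3, C6, C8, E2, F3, F5, H4, H5, H11.

First evaluation (everything demanded from the output):
  E2 = -1 * -1 = 1
  C3 = -1 + 1 = 0
  H4 = MAX(-1, -1) = -1
  C8 = MAX(-1, -1) = -1
  B6 = MAX(-1, -1) = -1
  F3 = -(-1) = 1
  C9 = 1 + -1 = 0
  H5 = MAX(-1, -1) = -1
  C6 = MAX(-1, -1) = -1
  H11 = MAX(-1, 0) = 0
  F5 = MAX(0, 0) = 0

Propagation after the edit:
  E2: runs — B7 -1->6; result -6.
  C3: runs — E2 1->-6; result -7.
  H4: runs — B7 -1->6; result 6.
  C8: runs — H4 -1->6; result 6.
  B6: runs — C8 -1->6; result 6.
  F3: runs — B6 -1->6; result -6.
  C9: runs — F3 1->-6; B6 -1->6; result 0 (same value as before).
  H5: runs — B6 -1->6; C8 -1->6; result 6.
  C6: runs — H5 -1->6; B6 -1->6; result 6.
  H11: runs — C6 -1->6; C3 0->-7; result 6.
  F5: runs — H11 0->6; result 6.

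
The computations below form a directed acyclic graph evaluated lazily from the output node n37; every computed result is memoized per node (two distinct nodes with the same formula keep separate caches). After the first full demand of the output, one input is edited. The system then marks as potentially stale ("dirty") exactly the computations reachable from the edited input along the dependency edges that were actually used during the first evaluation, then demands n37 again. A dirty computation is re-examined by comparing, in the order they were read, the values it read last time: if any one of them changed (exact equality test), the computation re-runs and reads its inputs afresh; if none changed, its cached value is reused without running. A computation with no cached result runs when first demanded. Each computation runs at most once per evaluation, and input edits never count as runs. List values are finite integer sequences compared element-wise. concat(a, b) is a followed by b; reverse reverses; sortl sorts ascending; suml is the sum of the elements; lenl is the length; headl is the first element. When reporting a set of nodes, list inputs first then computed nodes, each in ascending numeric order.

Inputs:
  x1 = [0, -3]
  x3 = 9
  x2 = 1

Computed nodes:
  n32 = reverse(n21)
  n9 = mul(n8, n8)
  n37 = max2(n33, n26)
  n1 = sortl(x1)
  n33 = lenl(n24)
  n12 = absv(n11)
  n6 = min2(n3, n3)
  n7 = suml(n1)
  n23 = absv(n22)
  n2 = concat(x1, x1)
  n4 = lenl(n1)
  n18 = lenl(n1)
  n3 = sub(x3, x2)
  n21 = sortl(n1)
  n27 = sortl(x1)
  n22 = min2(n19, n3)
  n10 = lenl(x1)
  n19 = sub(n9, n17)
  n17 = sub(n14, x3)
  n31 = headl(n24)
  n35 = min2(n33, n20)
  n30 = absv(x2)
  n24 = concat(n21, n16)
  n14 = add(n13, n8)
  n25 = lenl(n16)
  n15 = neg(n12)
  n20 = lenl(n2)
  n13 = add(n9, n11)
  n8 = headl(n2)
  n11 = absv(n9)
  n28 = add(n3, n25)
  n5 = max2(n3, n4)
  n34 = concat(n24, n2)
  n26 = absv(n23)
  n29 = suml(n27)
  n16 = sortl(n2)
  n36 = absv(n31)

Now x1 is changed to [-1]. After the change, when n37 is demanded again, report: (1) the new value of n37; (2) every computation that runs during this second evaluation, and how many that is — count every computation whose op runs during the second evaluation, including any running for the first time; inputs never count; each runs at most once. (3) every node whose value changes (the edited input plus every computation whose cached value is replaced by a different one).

First demand of the output computes:
  n1 = sortl([0, -3]) = [-3, 0]
  n2 = concat([0, -3], [0, -3]) = [0, -3, 0, -3]
  n3 = sub(9, 1) = 8
  n8 = headl([0, -3, 0, -3]) = 0
  n9 = mul(0, 0) = 0
  n11 = absv(0) = 0
  n13 = add(0, 0) = 0
  n14 = add(0, 0) = 0
  n16 = sortl([0, -3, 0, -3]) = [-3, -3, 0, 0]
  n17 = sub(0, 9) = -9
  n19 = sub(0, -9) = 9
  n21 = sortl([-3, 0]) = [-3, 0]
  n22 = min2(9, 8) = 8
  n23 = absv(8) = 8
  n24 = concat([-3, 0], [-3, -3, 0, 0]) = [-3, 0, -3, -3, 0, 0]
  n26 = absv(8) = 8
  n33 = lenl([-3, 0, -3, -3, 0, 0]) = 6
  n37 = max2(6, 8) = 8

After the edit, cleaning proceeds:
  n1: a read changed (x1 [0, -3]->[-1]) — executes, giving [-1].
  n2: a read changed (x1 [0, -3]->[-1]; x1 [0, -3]->[-1]) — executes, giving [-1, -1].
  n8: a read changed (n2 [0, -3, 0, -3]->[-1, -1]) — executes, giving -1.
  n9: a read changed (n8 0->-1; n8 0->-1) — executes, giving 1.
  n11: a read changed (n9 0->1) — executes, giving 1.
  n13: a read changed (n9 0->1; n11 0->1) — executes, giving 2.
  n14: a read changed (n13 0->2; n8 0->-1) — executes, giving 1.
  n16: a read changed (n2 [0, -3, 0, -3]->[-1, -1]) — executes, giving [-1, -1].
  n17: a read changed (n14 0->1) — executes, giving -8.
  n19: a read changed (n9 0->1; n17 -9->-8) — executes, giving 9 — identical to its old value.
  n21: a read changed (n1 [-3, 0]->[-1]) — executes, giving [-1].
  n22: dirty, but its reads are unchanged (n19 unchanged, n3 unchanged); cached 8 stands.
  n23: dirty, but its reads are unchanged (n22 unchanged); cached 8 stands.
  n24: a read changed (n21 [-3, 0]->[-1]; n16 [-3, -3, 0, 0]->[-1, -1]) — executes, giving [-1, -1, -1].
  n26: dirty, but its reads are unchanged (n23 unchanged); cached 8 stands.
  n33: a read changed (n24 [-3, 0, -3, -3, 0, 0]->[-1, -1, -1]) — executes, giving 3.
  n37: a read changed (n33 6->3) — executes, giving 8 — identical to its old value.

Note where the cutoff bites: n22 is checked, finds nothing changed, and keeps its cache.

Demanding n37 again yields 8.
14 computations run: n1, n2, n8, n9, n11, n13, n14, n16, n17, n19, n21, n24, n33, n37.
The nodes whose values change: x1, n1, n2, n8, n9, n11, n13, n14, n16, n17, n21, n24, n33.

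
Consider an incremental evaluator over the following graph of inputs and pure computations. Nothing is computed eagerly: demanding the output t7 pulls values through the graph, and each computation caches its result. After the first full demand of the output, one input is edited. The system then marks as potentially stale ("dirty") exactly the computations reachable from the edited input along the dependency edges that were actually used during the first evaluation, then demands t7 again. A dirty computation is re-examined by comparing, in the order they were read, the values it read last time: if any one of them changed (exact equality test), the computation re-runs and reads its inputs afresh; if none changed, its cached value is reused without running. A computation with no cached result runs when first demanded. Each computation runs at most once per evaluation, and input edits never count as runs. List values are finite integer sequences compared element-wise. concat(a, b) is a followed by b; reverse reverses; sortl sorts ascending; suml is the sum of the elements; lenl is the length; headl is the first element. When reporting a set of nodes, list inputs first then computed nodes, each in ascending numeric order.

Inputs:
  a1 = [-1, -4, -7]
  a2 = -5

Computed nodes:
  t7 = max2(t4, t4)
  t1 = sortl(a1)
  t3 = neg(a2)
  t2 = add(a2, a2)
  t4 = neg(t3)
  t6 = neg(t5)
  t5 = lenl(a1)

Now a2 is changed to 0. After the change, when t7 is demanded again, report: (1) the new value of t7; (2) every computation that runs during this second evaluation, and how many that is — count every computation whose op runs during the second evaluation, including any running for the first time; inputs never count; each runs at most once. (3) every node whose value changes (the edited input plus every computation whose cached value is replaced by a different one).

t7 now evaluates to 0.
Run set: t3, t4, t7 (3 run).
Changed values: a2, t3, t4, t7.

Initial pass — values computed on the first demand:
  t3 = neg(-5) = 5
  t4 = neg(5) = -5
  t7 = max2(-5, -5) = -5

Second demand — change propagation:
  t3: re-runs because a2 -5->0; new result 0.
  t4: re-runs because t3 5->0; new result 0.
  t7: re-runs because t4 -5->0; t4 -5->0; new result 0.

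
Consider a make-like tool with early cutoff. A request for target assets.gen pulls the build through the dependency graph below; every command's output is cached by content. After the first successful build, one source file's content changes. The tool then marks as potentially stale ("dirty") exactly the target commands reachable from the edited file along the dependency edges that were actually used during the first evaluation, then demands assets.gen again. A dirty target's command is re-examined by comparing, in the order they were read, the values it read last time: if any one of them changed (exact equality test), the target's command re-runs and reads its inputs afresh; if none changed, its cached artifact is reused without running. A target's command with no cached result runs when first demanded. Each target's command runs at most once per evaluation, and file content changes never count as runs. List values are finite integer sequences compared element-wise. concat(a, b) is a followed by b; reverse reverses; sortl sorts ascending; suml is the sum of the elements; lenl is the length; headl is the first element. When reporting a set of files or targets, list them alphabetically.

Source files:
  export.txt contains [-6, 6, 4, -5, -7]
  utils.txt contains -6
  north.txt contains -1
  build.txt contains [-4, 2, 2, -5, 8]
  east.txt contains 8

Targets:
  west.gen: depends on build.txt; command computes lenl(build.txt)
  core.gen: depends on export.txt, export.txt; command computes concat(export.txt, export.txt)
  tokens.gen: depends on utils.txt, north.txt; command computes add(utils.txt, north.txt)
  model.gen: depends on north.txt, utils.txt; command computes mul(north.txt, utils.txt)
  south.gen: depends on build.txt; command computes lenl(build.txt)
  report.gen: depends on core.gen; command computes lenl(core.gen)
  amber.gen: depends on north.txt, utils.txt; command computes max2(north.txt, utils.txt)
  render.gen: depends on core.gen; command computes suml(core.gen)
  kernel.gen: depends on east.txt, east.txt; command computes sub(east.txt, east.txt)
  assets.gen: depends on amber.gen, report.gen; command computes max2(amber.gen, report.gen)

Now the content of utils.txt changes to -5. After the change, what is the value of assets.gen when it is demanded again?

First demand of the output computes:
  amber.gen = max2(-1, -6) = -1
  core.gen = concat([-6, 6, 4, -5, -7], [-6, 6, 4, -5, -7]) = [-6, 6, 4, -5, -7, -6, 6, 4, -5, -7]
  report.gen = lenl([-6, 6, 4, -5, -7, -6, 6, 4, -5, -7]) = 10
  assets.gen = max2(-1, 10) = 10

After the edit, cleaning proceeds:
  amber.gen: a read changed (utils.txt -6->-5) — executes, giving -1 — identical to its old value.
  assets.gen: dirty, but its reads are unchanged (amber.gen unchanged, report.gen unchanged); cached 10 stands.

Note the absorption at amber.gen: it re-runs yet its value is the same, leaving the output's value untouched.

Demanding assets.gen again yields 10.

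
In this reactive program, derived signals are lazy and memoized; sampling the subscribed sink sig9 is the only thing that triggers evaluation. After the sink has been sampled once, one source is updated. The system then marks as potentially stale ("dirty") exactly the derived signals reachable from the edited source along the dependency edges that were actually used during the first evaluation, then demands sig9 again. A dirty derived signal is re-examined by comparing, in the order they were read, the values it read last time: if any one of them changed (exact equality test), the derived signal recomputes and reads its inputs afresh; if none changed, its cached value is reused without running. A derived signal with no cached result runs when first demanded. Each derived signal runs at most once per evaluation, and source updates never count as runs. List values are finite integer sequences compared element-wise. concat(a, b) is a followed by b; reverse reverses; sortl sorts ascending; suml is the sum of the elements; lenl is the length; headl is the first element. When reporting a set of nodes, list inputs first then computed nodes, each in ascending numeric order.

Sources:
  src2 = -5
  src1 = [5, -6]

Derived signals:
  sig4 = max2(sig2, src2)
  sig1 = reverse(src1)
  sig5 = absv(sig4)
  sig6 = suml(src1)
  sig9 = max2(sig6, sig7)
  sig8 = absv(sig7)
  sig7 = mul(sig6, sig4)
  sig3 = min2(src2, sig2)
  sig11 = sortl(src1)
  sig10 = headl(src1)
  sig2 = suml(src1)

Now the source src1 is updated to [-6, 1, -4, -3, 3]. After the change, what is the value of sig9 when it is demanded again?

First demand of the output computes:
  sig2 = suml([5, -6]) = -1
  sig4 = max2(-1, -5) = -1
  sig6 = suml([5, -6]) = -1
  sig7 = mul(-1, -1) = 1
  sig9 = max2(-1, 1) = 1

After the edit, cleaning proceeds:
  sig2: a read changed (src1 [5, -6]->[-6, 1, -4, -3, 3]) — executes, giving -9.
  sig4: a read changed (sig2 -1->-9) — executes, giving -5.
  sig6: a read changed (src1 [5, -6]->[-6, 1, -4, -3, 3]) — executes, giving -9.
  sig7: a read changed (sig6 -1->-9; sig4 -1->-5) — executes, giving 45.
  sig9: a read changed (sig6 -1->-9; sig7 1->45) — executes, giving 45.

Demanding sig9 again yields 45.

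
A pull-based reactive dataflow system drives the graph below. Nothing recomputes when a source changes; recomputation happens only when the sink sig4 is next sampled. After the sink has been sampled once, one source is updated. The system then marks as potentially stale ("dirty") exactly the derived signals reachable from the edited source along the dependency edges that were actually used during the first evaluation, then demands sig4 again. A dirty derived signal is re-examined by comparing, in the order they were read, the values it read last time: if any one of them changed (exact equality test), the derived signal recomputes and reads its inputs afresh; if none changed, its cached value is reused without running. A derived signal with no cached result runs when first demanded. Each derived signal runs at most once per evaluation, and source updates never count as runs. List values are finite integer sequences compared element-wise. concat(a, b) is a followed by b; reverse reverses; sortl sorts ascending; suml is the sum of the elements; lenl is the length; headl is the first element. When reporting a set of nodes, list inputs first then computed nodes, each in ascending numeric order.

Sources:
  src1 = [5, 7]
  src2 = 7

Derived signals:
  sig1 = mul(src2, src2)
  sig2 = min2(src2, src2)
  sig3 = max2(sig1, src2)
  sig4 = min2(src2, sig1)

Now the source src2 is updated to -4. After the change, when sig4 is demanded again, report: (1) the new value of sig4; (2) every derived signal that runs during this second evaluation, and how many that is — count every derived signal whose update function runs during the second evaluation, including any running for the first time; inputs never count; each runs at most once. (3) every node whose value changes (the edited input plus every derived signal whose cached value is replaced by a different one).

First evaluation (everything demanded from the output):
  sig1 = mul(7, 7) = 49
  sig4 = min2(7, 49) = 7

Propagation after the edit:
  sig1: runs — src2 7->-4; src2 7->-4; result 16.
  sig4: runs — src2 7->-4; sig1 49->16; result -4.

New value of sig4: -4.
Derived signals that run: sig1, sig4 — 2 in total.
Values that change: src2, sig1, sig4.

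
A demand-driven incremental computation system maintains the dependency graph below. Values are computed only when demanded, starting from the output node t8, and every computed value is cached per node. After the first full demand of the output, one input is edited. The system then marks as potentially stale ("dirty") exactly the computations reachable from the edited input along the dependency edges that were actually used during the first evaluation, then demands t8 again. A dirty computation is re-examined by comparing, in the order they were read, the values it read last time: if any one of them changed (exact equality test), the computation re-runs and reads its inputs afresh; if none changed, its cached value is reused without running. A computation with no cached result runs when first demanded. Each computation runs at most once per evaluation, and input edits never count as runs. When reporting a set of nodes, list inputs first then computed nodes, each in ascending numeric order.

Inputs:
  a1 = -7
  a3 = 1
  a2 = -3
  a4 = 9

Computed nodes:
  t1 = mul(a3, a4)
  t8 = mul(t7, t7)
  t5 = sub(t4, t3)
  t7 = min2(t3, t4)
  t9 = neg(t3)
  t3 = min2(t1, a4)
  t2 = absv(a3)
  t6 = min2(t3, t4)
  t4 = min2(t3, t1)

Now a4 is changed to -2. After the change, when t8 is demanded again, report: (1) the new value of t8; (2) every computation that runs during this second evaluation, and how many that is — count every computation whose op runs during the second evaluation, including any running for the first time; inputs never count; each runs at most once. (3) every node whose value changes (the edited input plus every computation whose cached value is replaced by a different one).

New value of t8: 4.
Computations that run: t1, t3, t4, t7, t8 — 5 in total.
Values that change: a4, t1, t3, t4, t7, t8.

First evaluation (everything demanded from the output):
  t1 = mul(1, 9) = 9
  t3 = min2(9, 9) = 9
  t4 = min2(9, 9) = 9
  t7 = min2(9, 9) = 9
  t8 = mul(9, 9) = 81

Propagation after the edit:
  t1: runs — a4 9->-2; result -2.
  t3: runs — t1 9->-2; a4 9->-2; result -2.
  t4: runs — t3 9->-2; t1 9->-2; result -2.
  t7: runs — t3 9->-2; t4 9->-2; result -2.
  t8: runs — t7 9->-2; t7 9->-2; result 4.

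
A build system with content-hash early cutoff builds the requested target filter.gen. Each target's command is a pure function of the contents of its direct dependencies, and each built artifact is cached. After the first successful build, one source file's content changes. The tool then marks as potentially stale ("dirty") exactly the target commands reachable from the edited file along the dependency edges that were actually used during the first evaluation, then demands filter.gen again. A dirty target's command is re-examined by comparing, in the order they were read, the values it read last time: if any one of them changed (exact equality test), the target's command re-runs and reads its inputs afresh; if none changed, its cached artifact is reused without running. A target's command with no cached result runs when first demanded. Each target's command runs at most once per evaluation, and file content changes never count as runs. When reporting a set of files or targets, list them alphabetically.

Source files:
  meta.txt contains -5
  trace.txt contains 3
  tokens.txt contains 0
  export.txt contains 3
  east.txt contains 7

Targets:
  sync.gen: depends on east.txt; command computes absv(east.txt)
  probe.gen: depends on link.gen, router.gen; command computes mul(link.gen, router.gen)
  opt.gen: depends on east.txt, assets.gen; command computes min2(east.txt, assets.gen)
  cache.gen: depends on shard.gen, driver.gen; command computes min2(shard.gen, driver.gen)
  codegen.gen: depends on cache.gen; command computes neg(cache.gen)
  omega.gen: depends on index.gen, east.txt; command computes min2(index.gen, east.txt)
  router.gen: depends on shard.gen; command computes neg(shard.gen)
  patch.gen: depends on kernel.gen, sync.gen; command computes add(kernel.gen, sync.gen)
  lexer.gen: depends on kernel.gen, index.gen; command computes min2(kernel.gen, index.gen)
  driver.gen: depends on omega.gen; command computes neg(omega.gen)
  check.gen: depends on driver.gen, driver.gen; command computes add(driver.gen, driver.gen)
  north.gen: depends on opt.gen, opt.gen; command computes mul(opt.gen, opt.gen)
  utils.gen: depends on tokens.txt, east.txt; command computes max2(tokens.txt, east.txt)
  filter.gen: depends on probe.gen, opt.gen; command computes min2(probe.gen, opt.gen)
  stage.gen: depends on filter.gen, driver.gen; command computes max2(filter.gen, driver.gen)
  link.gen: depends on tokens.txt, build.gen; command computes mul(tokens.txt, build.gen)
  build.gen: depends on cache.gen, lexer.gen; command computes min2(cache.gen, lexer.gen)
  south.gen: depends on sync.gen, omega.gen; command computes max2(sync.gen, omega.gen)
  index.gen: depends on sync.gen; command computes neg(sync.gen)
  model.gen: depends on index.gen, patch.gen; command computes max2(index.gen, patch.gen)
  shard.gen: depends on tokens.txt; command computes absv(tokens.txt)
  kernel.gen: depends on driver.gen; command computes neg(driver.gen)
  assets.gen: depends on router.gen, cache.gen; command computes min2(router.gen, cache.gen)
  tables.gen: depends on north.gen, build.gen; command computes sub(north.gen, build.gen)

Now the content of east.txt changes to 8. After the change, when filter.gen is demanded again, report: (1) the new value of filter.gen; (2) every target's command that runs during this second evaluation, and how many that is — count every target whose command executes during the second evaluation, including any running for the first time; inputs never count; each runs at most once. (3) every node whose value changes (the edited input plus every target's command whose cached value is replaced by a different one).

First evaluation (everything demanded from the output):
  shard.gen = absv(0) = 0
  router.gen = neg(0) = 0
  sync.gen = absv(7) = 7
  index.gen = neg(7) = -7
  omega.gen = min2(-7, 7) = -7
  driver.gen = neg(-7) = 7
  cache.gen = min2(0, 7) = 0
  assets.gen = min2(0, 0) = 0
  kernel.gen = neg(7) = -7
  lexer.gen = min2(-7, -7) = -7
  build.gen = min2(0, -7) = -7
  link.gen = mul(0, -7) = 0
  opt.gen = min2(7, 0) = 0
  probe.gen = mul(0, 0) = 0
  filter.gen = min2(0, 0) = 0

Propagation after the edit:
  sync.gen: runs — east.txt 7->8; result 8.
  index.gen: runs — sync.gen 7->8; result -8.
  omega.gen: runs — index.gen -7->-8; east.txt 7->8; result -8.
  driver.gen: runs — omega.gen -7->-8; result 8.
  cache.gen: runs — driver.gen 7->8; result 0 (same value as before).
  assets.gen: checked — values it read are unchanged (router.gen unchanged, cache.gen unchanged); reused cached 0 without running.
  kernel.gen: runs — driver.gen 7->8; result -8.
  lexer.gen: runs — kernel.gen -7->-8; index.gen -7->-8; result -8.
  build.gen: runs — lexer.gen -7->-8; result -8.
  link.gen: runs — build.gen -7->-8; result 0 (same value as before).
  opt.gen: runs — east.txt 7->8; result 0 (same value as before).
  probe.gen: checked — values it read are unchanged (link.gen unchanged, router.gen unchanged); reused cached 0 without running.
  filter.gen: checked — values it read are unchanged (probe.gen unchanged, opt.gen unchanged); reused cached 0 without running.

Key observation: the cutoff stops propagation at probe.gen — its inputs' values are unchanged, so it reuses its cache.

New value of filter.gen: 0.
Target commands that run: build.gen, cache.gen, driver.gen, index.gen, kernel.gen, lexer.gen, link.gen, omega.gen, opt.gen, sync.gen — 10 in total.
Values that change: build.gen, driver.gen, east.txt, index.gen, kernel.gen, lexer.gen, omega.gen, sync.gen.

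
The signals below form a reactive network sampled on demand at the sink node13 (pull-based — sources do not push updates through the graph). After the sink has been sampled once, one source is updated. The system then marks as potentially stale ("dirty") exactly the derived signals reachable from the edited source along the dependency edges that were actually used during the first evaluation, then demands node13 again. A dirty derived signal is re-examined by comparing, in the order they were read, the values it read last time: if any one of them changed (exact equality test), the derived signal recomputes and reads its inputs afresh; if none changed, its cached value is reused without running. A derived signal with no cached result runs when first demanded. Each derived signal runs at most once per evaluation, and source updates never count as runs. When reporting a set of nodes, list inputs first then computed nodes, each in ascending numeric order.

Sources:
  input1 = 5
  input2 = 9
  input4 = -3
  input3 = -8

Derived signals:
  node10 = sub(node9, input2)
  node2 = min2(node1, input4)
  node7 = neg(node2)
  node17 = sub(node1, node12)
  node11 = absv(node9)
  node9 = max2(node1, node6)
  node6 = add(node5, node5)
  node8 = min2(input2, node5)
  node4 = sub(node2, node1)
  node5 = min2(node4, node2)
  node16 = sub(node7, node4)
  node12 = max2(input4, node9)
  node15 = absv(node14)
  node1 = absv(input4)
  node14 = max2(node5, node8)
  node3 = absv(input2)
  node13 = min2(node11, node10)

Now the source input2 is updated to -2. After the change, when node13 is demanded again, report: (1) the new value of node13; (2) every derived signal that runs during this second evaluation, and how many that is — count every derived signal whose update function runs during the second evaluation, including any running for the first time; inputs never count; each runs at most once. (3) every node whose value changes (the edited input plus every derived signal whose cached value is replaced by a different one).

node13 now evaluates to 3.
Run set: node10, node13 (2 run).
Changed values: input2, node10, node13.

Initial pass — values computed on the first demand:
  node1 = absv(-3) = 3
  node2 = min2(3, -3) = -3
  node4 = sub(-3, 3) = -6
  node5 = min2(-6, -3) = -6
  node6 = add(-6, -6) = -12
  node9 = max2(3, -12) = 3
  node10 = sub(3, 9) = -6
  node11 = absv(3) = 3
  node13 = min2(3, -6) = -6

Second demand — change propagation:
  node10: re-runs because input2 9->-2; new result 5.
  node13: re-runs because node10 -6->5; new result 3.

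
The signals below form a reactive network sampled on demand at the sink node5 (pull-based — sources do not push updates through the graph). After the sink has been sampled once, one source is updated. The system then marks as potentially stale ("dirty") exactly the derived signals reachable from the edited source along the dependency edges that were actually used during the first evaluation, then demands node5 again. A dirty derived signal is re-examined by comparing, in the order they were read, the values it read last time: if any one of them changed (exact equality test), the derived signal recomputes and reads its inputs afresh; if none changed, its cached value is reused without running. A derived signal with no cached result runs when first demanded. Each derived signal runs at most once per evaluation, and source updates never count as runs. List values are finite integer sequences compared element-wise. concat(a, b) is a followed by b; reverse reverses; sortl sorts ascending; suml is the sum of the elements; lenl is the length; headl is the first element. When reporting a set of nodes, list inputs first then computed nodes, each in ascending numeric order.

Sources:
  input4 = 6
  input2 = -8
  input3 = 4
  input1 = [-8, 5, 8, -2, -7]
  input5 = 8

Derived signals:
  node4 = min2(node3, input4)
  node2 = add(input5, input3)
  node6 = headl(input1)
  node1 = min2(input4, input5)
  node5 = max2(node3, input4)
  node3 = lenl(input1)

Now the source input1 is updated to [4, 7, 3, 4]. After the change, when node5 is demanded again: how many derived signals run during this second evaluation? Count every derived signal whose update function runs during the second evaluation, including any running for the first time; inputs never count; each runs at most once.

Initial pass — values computed on the first demand:
  node3 = lenl([-8, 5, 8, -2, -7]) = 5
  node5 = max2(5, 6) = 6

Second demand — change propagation:
  node3: re-runs because input1 [-8, 5, 8, -2, -7]->[4, 7, 3, 4]; new result 4.
  node5: re-runs because node3 5->4; new result 6 (unchanged).

Run set: node3, node5 (2 run).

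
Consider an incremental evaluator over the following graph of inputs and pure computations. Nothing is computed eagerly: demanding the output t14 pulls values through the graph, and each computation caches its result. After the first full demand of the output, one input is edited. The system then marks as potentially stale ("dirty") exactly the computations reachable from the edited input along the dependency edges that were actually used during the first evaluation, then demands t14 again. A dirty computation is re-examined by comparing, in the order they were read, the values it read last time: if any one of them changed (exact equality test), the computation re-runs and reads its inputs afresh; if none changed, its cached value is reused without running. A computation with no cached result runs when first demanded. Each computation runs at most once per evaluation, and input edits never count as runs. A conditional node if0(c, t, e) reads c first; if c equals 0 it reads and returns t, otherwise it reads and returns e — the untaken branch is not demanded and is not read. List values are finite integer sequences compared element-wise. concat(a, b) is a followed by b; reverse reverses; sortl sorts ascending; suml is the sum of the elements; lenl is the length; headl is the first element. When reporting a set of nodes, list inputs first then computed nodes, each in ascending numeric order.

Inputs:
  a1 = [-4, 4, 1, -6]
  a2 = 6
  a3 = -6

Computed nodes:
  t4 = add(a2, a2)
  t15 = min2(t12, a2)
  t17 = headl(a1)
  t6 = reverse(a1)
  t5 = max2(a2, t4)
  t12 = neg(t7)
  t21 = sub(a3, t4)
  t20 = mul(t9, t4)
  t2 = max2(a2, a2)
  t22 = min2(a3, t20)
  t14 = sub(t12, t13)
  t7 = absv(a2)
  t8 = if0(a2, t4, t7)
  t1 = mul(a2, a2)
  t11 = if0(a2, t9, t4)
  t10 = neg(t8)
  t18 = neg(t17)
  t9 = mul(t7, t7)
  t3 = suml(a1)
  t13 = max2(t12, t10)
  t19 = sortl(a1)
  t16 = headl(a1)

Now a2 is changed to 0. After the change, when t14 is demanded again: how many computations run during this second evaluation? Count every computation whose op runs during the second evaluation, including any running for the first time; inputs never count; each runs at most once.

Initial pass — values computed on the first demand:
  t7 = absv(6) = 6
  t8 = if0(a2=6 -> else branch t7) = 6
  t10 = neg(6) = -6
  t12 = neg(6) = -6
  t13 = max2(-6, -6) = -6
  t14 = sub(-6, -6) = 0

Second demand — change propagation:
  t4: newly demanded (no cache) — executes and yields 0.
  t7: re-runs because a2 6->0; new result 0.
  t8: re-runs because a2 6->0; t7 6->0; new result 0.
  t10: re-runs because t8 6->0; new result 0.
  t12: re-runs because t7 6->0; new result 0.
  t13: re-runs because t12 -6->0; t10 -6->0; new result 0.
  t14: re-runs because t12 -6->0; t13 -6->0; new result 0 (unchanged).

The important point: the flipped condition pulls in fresh nodes; t4 runs for the first time.

Run set: t4, t7, t8, t10, t12, t13, t14 (7 run).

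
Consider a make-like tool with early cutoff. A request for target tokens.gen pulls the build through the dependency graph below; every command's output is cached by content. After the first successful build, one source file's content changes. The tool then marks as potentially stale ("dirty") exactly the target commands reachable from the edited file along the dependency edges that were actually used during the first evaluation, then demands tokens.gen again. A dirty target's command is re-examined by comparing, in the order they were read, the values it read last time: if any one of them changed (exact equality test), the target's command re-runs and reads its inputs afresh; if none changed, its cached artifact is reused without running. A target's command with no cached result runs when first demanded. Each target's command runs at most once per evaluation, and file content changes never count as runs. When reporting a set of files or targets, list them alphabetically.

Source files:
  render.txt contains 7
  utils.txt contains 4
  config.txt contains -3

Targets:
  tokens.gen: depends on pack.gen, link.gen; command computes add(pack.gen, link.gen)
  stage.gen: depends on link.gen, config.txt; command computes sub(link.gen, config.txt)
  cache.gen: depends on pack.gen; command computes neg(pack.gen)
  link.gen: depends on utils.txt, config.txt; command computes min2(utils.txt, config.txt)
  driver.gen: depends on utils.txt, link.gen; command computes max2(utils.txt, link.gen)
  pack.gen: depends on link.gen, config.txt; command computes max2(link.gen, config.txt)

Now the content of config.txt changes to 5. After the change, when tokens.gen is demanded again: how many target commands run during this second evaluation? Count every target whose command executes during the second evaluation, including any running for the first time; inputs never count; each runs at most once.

3 target commands run: link.gen, pack.gen, tokens.gen.

First demand of the output computes:
  link.gen = min2(4, -3) = -3
  pack.gen = max2(-3, -3) = -3
  tokens.gen = add(-3, -3) = -6

After the edit, cleaning proceeds:
  link.gen: a read changed (config.txt -3->5) — executes, giving 4.
  pack.gen: a read changed (link.gen -3->4; config.txt -3->5) — executes, giving 5.
  tokens.gen: a read changed (pack.gen -3->5; link.gen -3->4) — executes, giving 9.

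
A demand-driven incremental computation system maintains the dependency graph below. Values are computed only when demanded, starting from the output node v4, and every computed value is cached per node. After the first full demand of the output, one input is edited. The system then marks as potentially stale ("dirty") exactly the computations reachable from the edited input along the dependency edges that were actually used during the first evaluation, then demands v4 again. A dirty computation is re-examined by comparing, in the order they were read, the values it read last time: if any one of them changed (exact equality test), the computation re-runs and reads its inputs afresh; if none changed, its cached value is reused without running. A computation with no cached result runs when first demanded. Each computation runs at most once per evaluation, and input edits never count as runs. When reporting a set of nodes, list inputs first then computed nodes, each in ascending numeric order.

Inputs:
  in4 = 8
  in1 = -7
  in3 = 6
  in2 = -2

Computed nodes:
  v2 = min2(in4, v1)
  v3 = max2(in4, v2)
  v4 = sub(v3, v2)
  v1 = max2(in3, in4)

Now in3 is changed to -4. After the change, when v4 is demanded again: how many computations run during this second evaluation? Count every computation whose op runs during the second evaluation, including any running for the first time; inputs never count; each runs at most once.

Computations that run: v1 — 1 in total.
Key observation: the change is absorbed at v1 — it re-runs but produces the same value, and the output's value is unchanged.

First evaluation (everything demanded from the output):
  v1 = max2(6, 8) = 8
  v2 = min2(8, 8) = 8
  v3 = max2(8, 8) = 8
  v4 = sub(8, 8) = 0

Propagation after the edit:
  v1: runs — in3 6->-4; result 8 (same value as before).
  v2: checked — values it read are unchanged (in4 unchanged, v1 unchanged); reused cached 8 without running.
  v3: checked — values it read are unchanged (in4 unchanged, v2 unchanged); reused cached 8 without running.
  v4: checked — values it read are unchanged (v3 unchanged, v2 unchanged); reused cached 0 without running.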